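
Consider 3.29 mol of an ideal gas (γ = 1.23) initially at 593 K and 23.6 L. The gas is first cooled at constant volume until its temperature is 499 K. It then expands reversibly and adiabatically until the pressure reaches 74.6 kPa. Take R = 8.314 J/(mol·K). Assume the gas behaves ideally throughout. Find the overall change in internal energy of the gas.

P₁ = nRT₁/V₁ = 3.29×8.314×593/23.6 = 687 kPa.
Step 1 — Isochoric: V stays 23.6 L; P/T = const ⇒ T₂ = 499 K, P₂ = 578 kPa.
W = 0 (no volume change).
ΔU = nCvΔT = 3.29×36.1×(499−593) = -11200 J.
Q = ΔU = -11200 J.
State after step 1: P = 578 kPa, V = 23.6 L, T = 499 K.
Step 2 — Adiabatic: T₂/T₁ = (P₂/P₁)^((γ−1)/γ) ⇒ T₂ = 499×(0.129)^0.187 = 340 K; V₂ = 125 L.
ΔU = nCvΔT = 3.29×36.1×(340−499) = -18900 J.
Q = 0 for an adiabatic process, so W = −ΔU = 18900 J.
Net over both steps: W = 18900 J, Q = -11200 J, ΔU = -30100 J.

-30100 J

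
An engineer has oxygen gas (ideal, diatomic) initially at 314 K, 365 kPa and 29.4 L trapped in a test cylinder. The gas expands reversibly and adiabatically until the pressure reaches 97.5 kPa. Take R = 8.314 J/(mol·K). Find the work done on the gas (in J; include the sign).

-8430 J

n = P₁V₁/(RT₁) = 365×29.4/(8.314×314) = 4.11 mol.
Adiabatic: T₂/T₁ = (P₂/P₁)^((γ−1)/γ) ⇒ T₂ = 314×(0.267)^0.286 = 215 K; V₂ = 75.5 L.
ΔU = nCvΔT = 4.11×20.8×(215−314) = -8430 J.
Q = 0 for an adiabatic process, so W = −ΔU = 8430 J.
Work done on the gas = −W_by = -8430 J.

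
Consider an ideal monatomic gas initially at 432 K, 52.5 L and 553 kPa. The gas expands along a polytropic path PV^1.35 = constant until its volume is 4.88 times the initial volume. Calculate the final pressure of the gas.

65.1 kPa

Polytropic n=1.35: T₂ = T₁(V₁/V₂)^(n−1) = 432×(0.205)^0.35 = 248 K; P₂ = P₁(V₁/V₂)^n = 65.1 kPa.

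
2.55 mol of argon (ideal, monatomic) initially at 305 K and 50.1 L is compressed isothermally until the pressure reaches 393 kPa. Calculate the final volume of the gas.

16.5 L

P₁ = nRT₁/V₁ = 2.55×8.314×305/50.1 = 129 kPa.
Isothermal: T stays 305 K; PV = const ⇒ V₂ = 16.5 L, P₂ = 393 kPa.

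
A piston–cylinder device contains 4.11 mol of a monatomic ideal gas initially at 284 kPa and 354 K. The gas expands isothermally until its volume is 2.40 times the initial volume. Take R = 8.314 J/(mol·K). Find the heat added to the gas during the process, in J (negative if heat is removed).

10600 J

V₁ = nRT₁/P₁ = 4.11×8.314×354/284 = 42.6 L.
Isothermal: T stays 354 K; PV = const ⇒ V₂ = 102 L, P₂ = 118 kPa.
ΔU = 0 (ideal gas, T constant).
W = nRT ln(V₂/V₁) = 4.11×8.314×354×ln(2.40) = 10600 J.
Q = ΔU + W = 10600 J.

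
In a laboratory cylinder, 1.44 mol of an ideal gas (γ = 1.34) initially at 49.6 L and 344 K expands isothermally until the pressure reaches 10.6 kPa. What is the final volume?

389 L

P₁ = nRT₁/V₁ = 1.44×8.314×344/49.6 = 83.0 kPa.
Isothermal: T stays 344 K; PV = const ⇒ V₂ = 389 L, P₂ = 10.6 kPa.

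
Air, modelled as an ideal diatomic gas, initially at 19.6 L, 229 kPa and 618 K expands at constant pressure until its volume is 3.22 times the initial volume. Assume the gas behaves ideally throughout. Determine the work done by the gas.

n = P₁V₁/(RT₁) = 229×19.6/(8.314×618) = 0.874 mol.
Isobaric: P stays 229 kPa; V/T = const ⇒ T₂ = 1990 K, V₂ = 63.1 L.
W = PΔV = 229×(63.1−19.6) kPa·L = 9960 J.

9960 J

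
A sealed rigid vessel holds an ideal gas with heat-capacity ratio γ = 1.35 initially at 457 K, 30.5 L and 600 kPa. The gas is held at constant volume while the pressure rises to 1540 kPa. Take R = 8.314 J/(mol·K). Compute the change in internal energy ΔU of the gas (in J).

81900 J

n = P₁V₁/(RT₁) = 600×30.5/(8.314×457) = 4.82 mol.
Isochoric: V stays 30.5 L; P/T = const ⇒ T₂ = 1170 K, P₂ = 1540 kPa.
For an ideal gas ΔU = nCvΔT with Cv = R/(γ−1) = 23.8 J/(mol·K).
ΔU = 4.82×23.8×(1170−457) = 81900 J.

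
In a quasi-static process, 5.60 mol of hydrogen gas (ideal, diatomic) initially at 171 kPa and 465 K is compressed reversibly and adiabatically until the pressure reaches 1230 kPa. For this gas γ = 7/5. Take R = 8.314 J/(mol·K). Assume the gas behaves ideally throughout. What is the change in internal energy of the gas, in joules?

41000 J

V₁ = nRT₁/P₁ = 5.60×8.314×465/171 = 127 L.
Adiabatic: T₂/T₁ = (P₂/P₁)^((γ−1)/γ) ⇒ T₂ = 465×(7.19)^0.286 = 817 K; V₂ = 30.9 L.
For an ideal gas ΔU = nCvΔT with Cv = (5/2)R = 20.8 J/(mol·K).
ΔU = 5.60×20.8×(817−465) = 41000 J.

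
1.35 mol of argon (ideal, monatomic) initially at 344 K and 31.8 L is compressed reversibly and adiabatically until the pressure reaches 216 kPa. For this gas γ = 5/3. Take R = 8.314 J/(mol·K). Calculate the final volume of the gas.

22.5 L

P₁ = nRT₁/V₁ = 1.35×8.314×344/31.8 = 121 kPa.
Adiabatic: T₂/T₁ = (P₂/P₁)^((γ−1)/γ) ⇒ T₂ = 344×(1.78)^0.400 = 433 K; V₂ = 22.5 L.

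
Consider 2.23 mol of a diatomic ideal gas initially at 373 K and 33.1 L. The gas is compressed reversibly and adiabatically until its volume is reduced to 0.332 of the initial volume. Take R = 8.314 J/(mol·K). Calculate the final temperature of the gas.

580 K

P₁ = nRT₁/V₁ = 2.23×8.314×373/33.1 = 209 kPa.
Adiabatic: TV^(γ−1) = const ⇒ T₂ = 373×(3.01)^0.400 = 580 K; PV^γ = const ⇒ P₂ = 978 kPa.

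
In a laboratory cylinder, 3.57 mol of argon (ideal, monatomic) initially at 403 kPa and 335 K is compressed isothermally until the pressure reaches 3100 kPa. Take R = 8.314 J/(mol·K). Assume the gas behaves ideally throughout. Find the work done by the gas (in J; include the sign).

V₁ = nRT₁/P₁ = 3.57×8.314×335/403 = 24.7 L.
Isothermal: T stays 335 K; PV = const ⇒ V₂ = 3.21 L, P₂ = 3100 kPa.
W = nRT ln(V₂/V₁) = 3.57×8.314×335×ln(0.130) = -20300 J.

-20300 J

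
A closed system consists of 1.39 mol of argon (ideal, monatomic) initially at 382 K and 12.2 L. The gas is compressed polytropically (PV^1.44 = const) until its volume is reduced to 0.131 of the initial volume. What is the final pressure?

P₁ = nRT₁/V₁ = 1.39×8.314×382/12.2 = 362 kPa.
Polytropic n=1.44: T₂ = T₁(V₁/V₂)^(n−1) = 382×(7.63)^0.44 = 934 K; P₂ = P₁(V₁/V₂)^n = 6760 kPa.

6760 kPa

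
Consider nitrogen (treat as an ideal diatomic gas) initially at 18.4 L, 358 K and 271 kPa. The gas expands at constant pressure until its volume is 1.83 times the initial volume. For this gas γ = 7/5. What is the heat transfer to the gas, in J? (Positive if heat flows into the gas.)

n = P₁V₁/(RT₁) = 271×18.4/(8.314×358) = 1.68 mol.
Isobaric: P stays 271 kPa; V/T = const ⇒ T₂ = 655 K, V₂ = 33.7 L.
W = PΔV = 271×(33.7−18.4) kPa·L = 4140 J.
ΔU = nCvΔT = 1.68×20.8×(655−358) = 10300 J.
Q = ΔU + W = nCpΔT = 14500 J.

14500 J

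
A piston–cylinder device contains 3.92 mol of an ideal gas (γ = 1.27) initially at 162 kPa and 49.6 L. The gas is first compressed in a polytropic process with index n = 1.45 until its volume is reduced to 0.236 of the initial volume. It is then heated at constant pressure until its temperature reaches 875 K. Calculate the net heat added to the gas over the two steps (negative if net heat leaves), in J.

72600 J

T₁ = P₁V₁/(nR) = 162×49.6/(3.92×8.314) = 247 K.
Step 1 — Polytropic n=1.45: T₂ = T₁(V₁/V₂)^(n−1) = 247×(4.24)^0.45 = 472 K; P₂ = P₁(V₁/V₂)^n = 1310 kPa.
W = (P₁V₁−P₂V₂)/(n−1) = (162×49.6−1310×11.7)/0.45 = -16300 J.
ΔU = nCvΔT = 3.92×30.8×(472−247) = 27200 J.
Q = ΔU + W = 10900 J.
State after step 1: P = 1310 kPa, V = 11.7 L, T = 472 K.
Step 2 — Isobaric: P stays 1310 kPa; V/T = const ⇒ T₂ = 875 K, V₂ = 21.7 L.
W = PΔV = 1310×(21.7−11.7) kPa·L = 13100 J.
ΔU = nCvΔT = 3.92×30.8×(875−472) = 48600 J.
Q = ΔU + W = nCpΔT = 61800 J.
Net over both steps: W = -3210 J, Q = 72600 J, ΔU = 75900 J.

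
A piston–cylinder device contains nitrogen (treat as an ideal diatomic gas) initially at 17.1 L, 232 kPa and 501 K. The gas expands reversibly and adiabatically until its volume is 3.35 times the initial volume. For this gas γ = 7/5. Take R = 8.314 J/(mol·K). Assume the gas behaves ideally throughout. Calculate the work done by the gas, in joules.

3800 J

n = P₁V₁/(RT₁) = 232×17.1/(8.314×501) = 0.952 mol.
Adiabatic: TV^(γ−1) = const ⇒ T₂ = 501×(0.299)^0.400 = 309 K; PV^γ = const ⇒ P₂ = 42.7 kPa.
ΔU = nCvΔT = 0.952×20.8×(309−501) = -3800 J.
Q = 0 for an adiabatic process, so W = −ΔU = 3800 J.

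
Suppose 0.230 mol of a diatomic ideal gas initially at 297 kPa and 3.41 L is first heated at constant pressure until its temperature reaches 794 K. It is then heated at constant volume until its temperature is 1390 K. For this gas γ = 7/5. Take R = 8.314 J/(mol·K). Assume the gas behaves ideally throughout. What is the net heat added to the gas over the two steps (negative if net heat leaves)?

4620 J

T₁ = P₁V₁/(nR) = 297×3.41/(0.230×8.314) = 530 K.
Step 1 — Isobaric: P stays 297 kPa; V/T = const ⇒ T₂ = 794 K, V₂ = 5.11 L.
W = PΔV = 297×(5.11−3.41) kPa·L = 506 J.
ΔU = nCvΔT = 0.230×20.8×(794−530) = 1260 J.
Q = ΔU + W = nCpΔT = 1770 J.
State after step 1: P = 297 kPa, V = 5.11 L, T = 794 K.
Step 2 — Isochoric: V stays 5.11 L; P/T = const ⇒ T₂ = 1390 K, P₂ = 520 kPa.
W = 0 (no volume change).
ΔU = nCvΔT = 0.230×20.8×(1390−794) = 2850 J.
Q = ΔU = 2850 J.
Net over both steps: W = 506 J, Q = 4620 J, ΔU = 4110 J.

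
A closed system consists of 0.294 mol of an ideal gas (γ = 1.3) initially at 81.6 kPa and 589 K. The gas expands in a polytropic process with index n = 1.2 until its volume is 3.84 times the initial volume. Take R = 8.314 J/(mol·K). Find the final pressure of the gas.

16.2 kPa

V₁ = nRT₁/P₁ = 0.294×8.314×589/81.6 = 17.6 L.
Polytropic n=1.2: T₂ = T₁(V₁/V₂)^(n−1) = 589×(0.260)^0.20 = 450 K; P₂ = P₁(V₁/V₂)^n = 16.2 kPa.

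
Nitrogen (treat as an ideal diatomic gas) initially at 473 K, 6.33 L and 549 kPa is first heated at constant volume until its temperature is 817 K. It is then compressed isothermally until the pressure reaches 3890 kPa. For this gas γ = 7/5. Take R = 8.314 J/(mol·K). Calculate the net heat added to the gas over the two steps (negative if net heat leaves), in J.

n = P₁V₁/(RT₁) = 549×6.33/(8.314×473) = 0.884 mol.
Step 1 — Isochoric: V stays 6.33 L; P/T = const ⇒ T₂ = 817 K, P₂ = 948 kPa.
W = 0 (no volume change).
ΔU = nCvΔT = 0.884×20.8×(817−473) = 6320 J.
Q = ΔU = 6320 J.
State after step 1: P = 948 kPa, V = 6.33 L, T = 817 K.
Step 2 — Isothermal: T stays 817 K; PV = const ⇒ V₂ = 1.54 L, P₂ = 3890 kPa.
ΔU = 0 (ideal gas, T constant).
W = nRT ln(V₂/V₁) = 0.884×8.314×817×ln(0.244) = -8470 J.
Q = ΔU + W = -8470 J.
Net over both steps: W = -8470 J, Q = -2150 J, ΔU = 6320 J.

-2150 J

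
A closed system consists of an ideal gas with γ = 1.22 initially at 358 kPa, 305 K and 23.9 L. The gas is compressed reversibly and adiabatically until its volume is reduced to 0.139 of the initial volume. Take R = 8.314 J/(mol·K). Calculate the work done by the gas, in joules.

-21100 J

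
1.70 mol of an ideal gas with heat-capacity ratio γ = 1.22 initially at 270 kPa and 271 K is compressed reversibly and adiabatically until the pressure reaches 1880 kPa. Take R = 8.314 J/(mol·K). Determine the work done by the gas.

V₁ = nRT₁/P₁ = 1.70×8.314×271/270 = 14.2 L.
Adiabatic: T₂/T₁ = (P₂/P₁)^((γ−1)/γ) ⇒ T₂ = 271×(6.96)^0.180 = 385 K; V₂ = 2.89 L.
ΔU = nCvΔT = 1.70×37.8×(385−271) = 7290 J.
Q = 0 for an adiabatic process, so W = −ΔU = -7290 J.

-7290 J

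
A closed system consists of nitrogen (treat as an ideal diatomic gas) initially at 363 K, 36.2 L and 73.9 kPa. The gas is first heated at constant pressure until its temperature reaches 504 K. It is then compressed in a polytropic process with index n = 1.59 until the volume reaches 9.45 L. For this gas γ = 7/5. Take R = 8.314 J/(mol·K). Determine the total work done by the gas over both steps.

-9540 J

n = P₁V₁/(RT₁) = 73.9×36.2/(8.314×363) = 0.886 mol.
Step 1 — Isobaric: P stays 73.9 kPa; V/T = const ⇒ T₂ = 504 K, V₂ = 50.3 L.
W = PΔV = 73.9×(50.3−36.2) kPa·L = 1040 J.
ΔU = nCvΔT = 0.886×20.8×(504−363) = 2600 J.
Q = ΔU + W = nCpΔT = 3640 J.
State after step 1: P = 73.9 kPa, V = 50.3 L, T = 504 K.
Step 2 — Polytropic n=1.59: T₂ = T₁(V₁/V₂)^(n−1) = 504×(5.32)^0.59 = 1350 K; P₂ = P₁(V₁/V₂)^n = 1050 kPa.
W = (P₁V₁−P₂V₂)/(n−1) = (73.9×50.3−1050×9.45)/0.59 = -10600 J.
ΔU = nCvΔT = 0.886×20.8×(1350−504) = 15600 J.
Q = ΔU + W = 5030 J.
Net over both steps: W = -9540 J, Q = 8660 J, ΔU = 18200 J.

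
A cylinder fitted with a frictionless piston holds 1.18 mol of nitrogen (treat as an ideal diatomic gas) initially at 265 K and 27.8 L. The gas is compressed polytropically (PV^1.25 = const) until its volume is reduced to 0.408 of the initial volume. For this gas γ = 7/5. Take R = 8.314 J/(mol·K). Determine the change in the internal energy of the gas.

P₁ = nRT₁/V₁ = 1.18×8.314×265/27.8 = 93.5 kPa.
Polytropic n=1.25: T₂ = T₁(V₁/V₂)^(n−1) = 265×(2.45)^0.25 = 332 K; P₂ = P₁(V₁/V₂)^n = 287 kPa.
For an ideal gas ΔU = nCvΔT with Cv = (5/2)R = 20.8 J/(mol·K).
ΔU = 1.18×20.8×(332−265) = 1630 J.

1630 J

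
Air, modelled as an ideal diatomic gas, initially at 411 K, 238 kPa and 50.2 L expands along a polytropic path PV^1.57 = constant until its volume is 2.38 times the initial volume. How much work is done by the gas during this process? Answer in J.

8170 J

n = P₁V₁/(RT₁) = 238×50.2/(8.314×411) = 3.50 mol.
Polytropic n=1.57: T₂ = T₁(V₁/V₂)^(n−1) = 411×(0.420)^0.57 = 251 K; P₂ = P₁(V₁/V₂)^n = 61.0 kPa.
W = (P₁V₁−P₂V₂)/(n−1) = (238×50.2−61.0×119)/0.57 = 8170 J.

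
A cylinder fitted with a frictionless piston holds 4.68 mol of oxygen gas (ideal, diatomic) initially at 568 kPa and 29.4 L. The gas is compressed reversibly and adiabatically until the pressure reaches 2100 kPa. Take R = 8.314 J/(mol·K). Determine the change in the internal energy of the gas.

18900 J

T₁ = P₁V₁/(nR) = 568×29.4/(4.68×8.314) = 429 K.
Adiabatic: T₂/T₁ = (P₂/P₁)^((γ−1)/γ) ⇒ T₂ = 429×(3.70)^0.286 = 624 K; V₂ = 11.6 L.
For an ideal gas ΔU = nCvΔT with Cv = (5/2)R = 20.8 J/(mol·K).
ΔU = 4.68×20.8×(624−429) = 18900 J.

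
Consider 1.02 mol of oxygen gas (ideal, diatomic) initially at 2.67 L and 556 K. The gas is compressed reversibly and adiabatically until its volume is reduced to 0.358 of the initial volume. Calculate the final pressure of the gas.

7440 kPa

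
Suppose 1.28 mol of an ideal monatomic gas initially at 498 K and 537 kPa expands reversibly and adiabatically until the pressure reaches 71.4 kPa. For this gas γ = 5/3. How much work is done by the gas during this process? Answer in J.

V₁ = nRT₁/P₁ = 1.28×8.314×498/537 = 9.87 L.
Adiabatic: T₂/T₁ = (P₂/P₁)^((γ−1)/γ) ⇒ T₂ = 498×(0.133)^0.400 = 222 K; V₂ = 33.1 L.
ΔU = nCvΔT = 1.28×12.5×(222−498) = -4400 J.
Q = 0 for an adiabatic process, so W = −ΔU = 4400 J.

4400 J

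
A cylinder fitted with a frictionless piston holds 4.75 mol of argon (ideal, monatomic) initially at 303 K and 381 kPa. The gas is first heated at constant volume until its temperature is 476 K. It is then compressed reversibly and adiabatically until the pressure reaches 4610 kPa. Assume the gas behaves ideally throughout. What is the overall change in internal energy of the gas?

45900 J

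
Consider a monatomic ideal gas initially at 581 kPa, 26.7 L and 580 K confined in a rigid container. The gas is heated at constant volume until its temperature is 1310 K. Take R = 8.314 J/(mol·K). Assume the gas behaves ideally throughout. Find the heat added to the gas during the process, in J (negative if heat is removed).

29300 J

n = P₁V₁/(RT₁) = 581×26.7/(8.314×580) = 3.22 mol.
Isochoric: V stays 26.7 L; P/T = const ⇒ T₂ = 1310 K, P₂ = 1310 kPa.
W = 0 (no volume change).
ΔU = nCvΔT = 3.22×12.5×(1310−580) = 29300 J.
Q = ΔU = 29300 J.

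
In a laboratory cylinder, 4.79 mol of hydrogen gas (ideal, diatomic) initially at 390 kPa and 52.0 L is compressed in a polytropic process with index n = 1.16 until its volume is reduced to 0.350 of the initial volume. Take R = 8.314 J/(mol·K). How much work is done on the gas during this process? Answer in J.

23200 J

T₁ = P₁V₁/(nR) = 390×52.0/(4.79×8.314) = 509 K.
Polytropic n=1.16: T₂ = T₁(V₁/V₂)^(n−1) = 509×(2.86)^0.16 = 602 K; P₂ = P₁(V₁/V₂)^n = 1320 kPa.
W = (P₁V₁−P₂V₂)/(n−1) = (390×52.0−1320×18.2)/0.16 = -23200 J.
Work done on the gas = −W_by = 23200 J.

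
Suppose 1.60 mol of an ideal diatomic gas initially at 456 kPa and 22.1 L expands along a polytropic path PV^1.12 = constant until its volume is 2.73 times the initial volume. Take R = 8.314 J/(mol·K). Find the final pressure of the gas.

148 kPa

T₁ = P₁V₁/(nR) = 456×22.1/(1.60×8.314) = 758 K.
Polytropic n=1.12: T₂ = T₁(V₁/V₂)^(n−1) = 758×(0.366)^0.12 = 672 K; P₂ = P₁(V₁/V₂)^n = 148 kPa.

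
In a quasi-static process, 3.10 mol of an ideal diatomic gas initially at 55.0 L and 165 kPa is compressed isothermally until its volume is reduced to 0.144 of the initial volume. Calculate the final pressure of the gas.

1150 kPa

T₁ = P₁V₁/(nR) = 165×55.0/(3.10×8.314) = 352 K.
Isothermal: T stays 352 K; PV = const ⇒ V₂ = 7.92 L, P₂ = 1150 kPa.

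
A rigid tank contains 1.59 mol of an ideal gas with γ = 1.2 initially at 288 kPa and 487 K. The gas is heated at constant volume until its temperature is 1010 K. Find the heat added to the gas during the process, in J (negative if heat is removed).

V₁ = nRT₁/P₁ = 1.59×8.314×487/288 = 22.4 L.
Isochoric: V stays 22.4 L; P/T = const ⇒ T₂ = 1010 K, P₂ = 597 kPa.
W = 0 (no volume change).
ΔU = nCvΔT = 1.59×41.6×(1010−487) = 34600 J.
Q = ΔU = 34600 J.

34600 J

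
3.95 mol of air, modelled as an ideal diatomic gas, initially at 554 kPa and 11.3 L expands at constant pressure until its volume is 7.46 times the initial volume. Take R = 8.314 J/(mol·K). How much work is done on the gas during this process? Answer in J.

-40400 J

T₁ = P₁V₁/(nR) = 554×11.3/(3.95×8.314) = 191 K.
Isobaric: P stays 554 kPa; V/T = const ⇒ T₂ = 1420 K, V₂ = 84.3 L.
W = PΔV = 554×(84.3−11.3) kPa·L = 40400 J.
Work done on the gas = −W_by = -40400 J.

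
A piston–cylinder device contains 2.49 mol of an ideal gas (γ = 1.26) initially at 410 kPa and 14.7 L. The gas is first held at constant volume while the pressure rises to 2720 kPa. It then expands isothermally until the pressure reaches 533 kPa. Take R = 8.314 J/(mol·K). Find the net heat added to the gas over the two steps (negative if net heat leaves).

196000 J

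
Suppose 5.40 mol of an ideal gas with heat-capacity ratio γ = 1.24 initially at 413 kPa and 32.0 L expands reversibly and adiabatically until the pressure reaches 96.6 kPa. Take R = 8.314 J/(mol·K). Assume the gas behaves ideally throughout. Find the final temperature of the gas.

222 K

T₁ = P₁V₁/(nR) = 413×32.0/(5.40×8.314) = 294 K.
Adiabatic: T₂/T₁ = (P₂/P₁)^((γ−1)/γ) ⇒ T₂ = 294×(0.234)^0.194 = 222 K; V₂ = 103 L.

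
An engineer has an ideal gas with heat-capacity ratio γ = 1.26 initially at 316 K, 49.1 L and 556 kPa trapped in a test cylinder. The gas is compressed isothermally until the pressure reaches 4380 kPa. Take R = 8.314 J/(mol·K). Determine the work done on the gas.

n = P₁V₁/(RT₁) = 556×49.1/(8.314×316) = 10.4 mol.
Isothermal: T stays 316 K; PV = const ⇒ V₂ = 6.23 L, P₂ = 4380 kPa.
W = nRT ln(V₂/V₁) = 10.4×8.314×316×ln(0.127) = -56300 J.
Work done on the gas = −W_by = 56300 J.

56300 J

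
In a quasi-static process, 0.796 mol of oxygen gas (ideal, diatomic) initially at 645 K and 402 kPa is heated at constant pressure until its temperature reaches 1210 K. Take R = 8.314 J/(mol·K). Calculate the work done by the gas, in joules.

V₁ = nRT₁/P₁ = 0.796×8.314×645/402 = 10.6 L.
Isobaric: P stays 402 kPa; V/T = const ⇒ T₂ = 1210 K, V₂ = 19.9 L.
W = PΔV = 402×(19.9−10.6) kPa·L = 3740 J.

3740 J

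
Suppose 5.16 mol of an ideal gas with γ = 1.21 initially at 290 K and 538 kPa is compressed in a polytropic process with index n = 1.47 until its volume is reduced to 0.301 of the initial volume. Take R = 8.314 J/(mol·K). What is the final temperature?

V₁ = nRT₁/P₁ = 5.16×8.314×290/538 = 23.1 L.
Polytropic n=1.47: T₂ = T₁(V₁/V₂)^(n−1) = 290×(3.32)^0.47 = 510 K; P₂ = P₁(V₁/V₂)^n = 3140 kPa.

510 K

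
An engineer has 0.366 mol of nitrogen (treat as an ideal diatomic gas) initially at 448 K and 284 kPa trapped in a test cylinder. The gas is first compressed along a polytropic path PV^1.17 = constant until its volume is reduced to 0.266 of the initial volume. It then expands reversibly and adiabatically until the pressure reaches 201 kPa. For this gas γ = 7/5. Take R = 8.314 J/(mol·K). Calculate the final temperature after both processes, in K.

327 K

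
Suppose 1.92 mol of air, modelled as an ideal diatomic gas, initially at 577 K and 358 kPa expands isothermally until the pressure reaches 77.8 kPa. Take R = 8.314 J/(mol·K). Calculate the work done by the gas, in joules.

14100 J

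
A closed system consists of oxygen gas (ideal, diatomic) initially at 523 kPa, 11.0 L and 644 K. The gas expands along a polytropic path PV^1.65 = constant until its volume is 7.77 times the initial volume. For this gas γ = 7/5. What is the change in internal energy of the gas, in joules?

n = P₁V₁/(RT₁) = 523×11.0/(8.314×644) = 1.07 mol.
Polytropic n=1.65: T₂ = T₁(V₁/V₂)^(n−1) = 644×(0.129)^0.65 = 170 K; P₂ = P₁(V₁/V₂)^n = 17.8 kPa.
For an ideal gas ΔU = nCvΔT with Cv = (5/2)R = 20.8 J/(mol·K).
ΔU = 1.07×20.8×(170−644) = -10600 J.

-10600 J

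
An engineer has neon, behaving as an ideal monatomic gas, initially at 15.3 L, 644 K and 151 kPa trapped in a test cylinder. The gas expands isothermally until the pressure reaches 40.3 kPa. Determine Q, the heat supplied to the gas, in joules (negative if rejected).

3050 J

n = P₁V₁/(RT₁) = 151×15.3/(8.314×644) = 0.431 mol.
Isothermal: T stays 644 K; PV = const ⇒ V₂ = 57.3 L, P₂ = 40.3 kPa.
ΔU = 0 (ideal gas, T constant).
W = nRT ln(V₂/V₁) = 0.431×8.314×644×ln(3.75) = 3050 J.
Q = ΔU + W = 3050 J.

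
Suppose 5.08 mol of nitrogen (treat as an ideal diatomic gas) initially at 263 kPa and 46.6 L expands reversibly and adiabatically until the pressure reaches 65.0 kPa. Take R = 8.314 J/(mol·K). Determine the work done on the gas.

-10100 J

T₁ = P₁V₁/(nR) = 263×46.6/(5.08×8.314) = 290 K.
Adiabatic: T₂/T₁ = (P₂/P₁)^((γ−1)/γ) ⇒ T₂ = 290×(0.247)^0.286 = 195 K; V₂ = 126 L.
ΔU = nCvΔT = 5.08×20.8×(195−290) = -10100 J.
Q = 0 for an adiabatic process, so W = −ΔU = 10100 J.
Work done on the gas = −W_by = -10100 J.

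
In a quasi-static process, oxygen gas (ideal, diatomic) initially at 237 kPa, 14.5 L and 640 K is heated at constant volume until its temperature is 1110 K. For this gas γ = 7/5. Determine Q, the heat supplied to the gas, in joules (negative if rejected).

n = P₁V₁/(RT₁) = 237×14.5/(8.314×640) = 0.646 mol.
Isochoric: V stays 14.5 L; P/T = const ⇒ T₂ = 1110 K, P₂ = 411 kPa.
W = 0 (no volume change).
ΔU = nCvΔT = 0.646×20.8×(1110−640) = 6310 J.
Q = ΔU = 6310 J.

6310 J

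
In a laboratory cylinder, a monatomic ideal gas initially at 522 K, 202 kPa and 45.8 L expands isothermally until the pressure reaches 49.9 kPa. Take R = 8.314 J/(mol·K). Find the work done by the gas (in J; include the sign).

n = P₁V₁/(RT₁) = 202×45.8/(8.314×522) = 2.13 mol.
Isothermal: T stays 522 K; PV = const ⇒ V₂ = 185 L, P₂ = 49.9 kPa.
W = nRT ln(V₂/V₁) = 2.13×8.314×522×ln(4.05) = 12900 J.

12900 J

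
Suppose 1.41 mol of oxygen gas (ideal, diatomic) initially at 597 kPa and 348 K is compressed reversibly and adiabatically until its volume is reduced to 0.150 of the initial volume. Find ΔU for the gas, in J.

11600 J

V₁ = nRT₁/P₁ = 1.41×8.314×348/597 = 6.83 L.
Adiabatic: TV^(γ−1) = const ⇒ T₂ = 348×(6.67)^0.400 = 743 K; PV^γ = const ⇒ P₂ = 8500 kPa.
For an ideal gas ΔU = nCvΔT with Cv = (5/2)R = 20.8 J/(mol·K).
ΔU = 1.41×20.8×(743−348) = 11600 J.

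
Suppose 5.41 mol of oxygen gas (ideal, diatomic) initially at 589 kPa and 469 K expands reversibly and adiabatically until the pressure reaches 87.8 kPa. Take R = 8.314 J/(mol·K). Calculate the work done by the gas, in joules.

V₁ = nRT₁/P₁ = 5.41×8.314×469/589 = 35.8 L.
Adiabatic: T₂/T₁ = (P₂/P₁)^((γ−1)/γ) ⇒ T₂ = 469×(0.149)^0.286 = 272 K; V₂ = 139 L.
ΔU = nCvΔT = 5.41×20.8×(272−469) = -22100 J.
Q = 0 for an adiabatic process, so W = −ΔU = 22100 J.

22100 J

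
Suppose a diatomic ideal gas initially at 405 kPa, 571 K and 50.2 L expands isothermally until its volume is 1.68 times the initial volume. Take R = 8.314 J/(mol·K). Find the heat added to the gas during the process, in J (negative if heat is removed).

10500 J

n = P₁V₁/(RT₁) = 405×50.2/(8.314×571) = 4.28 mol.
Isothermal: T stays 571 K; PV = const ⇒ V₂ = 84.3 L, P₂ = 241 kPa.
ΔU = 0 (ideal gas, T constant).
W = nRT ln(V₂/V₁) = 4.28×8.314×571×ln(1.68) = 10500 J.
Q = ΔU + W = 10500 J.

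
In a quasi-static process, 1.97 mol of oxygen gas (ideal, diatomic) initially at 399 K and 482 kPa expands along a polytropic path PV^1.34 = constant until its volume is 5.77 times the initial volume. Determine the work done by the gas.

8630 J

V₁ = nRT₁/P₁ = 1.97×8.314×399/482 = 13.6 L.
Polytropic n=1.34: T₂ = T₁(V₁/V₂)^(n−1) = 399×(0.173)^0.34 = 220 K; P₂ = P₁(V₁/V₂)^n = 46.0 kPa.
W = (P₁V₁−P₂V₂)/(n−1) = (482×13.6−46.0×78.2)/0.34 = 8630 J.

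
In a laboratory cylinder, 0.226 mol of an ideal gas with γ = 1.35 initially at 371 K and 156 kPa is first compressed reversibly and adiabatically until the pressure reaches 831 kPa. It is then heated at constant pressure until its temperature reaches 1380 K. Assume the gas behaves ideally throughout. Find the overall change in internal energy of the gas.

5420 J

V₁ = nRT₁/P₁ = 0.226×8.314×371/156 = 4.47 L.
Step 1 — Adiabatic: T₂/T₁ = (P₂/P₁)^((γ−1)/γ) ⇒ T₂ = 371×(5.33)^0.259 = 572 K; V₂ = 1.29 L.
ΔU = nCvΔT = 0.226×23.8×(572−371) = 1080 J.
Q = 0 for an adiabatic process, so W = −ΔU = -1080 J.
State after step 1: P = 831 kPa, V = 1.29 L, T = 572 K.
Step 2 — Isobaric: P stays 831 kPa; V/T = const ⇒ T₂ = 1380 K, V₂ = 3.12 L.
W = PΔV = 831×(3.12−1.29) kPa·L = 1520 J.
ΔU = nCvΔT = 0.226×23.8×(1380−572) = 4340 J.
Q = ΔU + W = nCpΔT = 5850 J.
Net over both steps: W = 436 J, Q = 5850 J, ΔU = 5420 J.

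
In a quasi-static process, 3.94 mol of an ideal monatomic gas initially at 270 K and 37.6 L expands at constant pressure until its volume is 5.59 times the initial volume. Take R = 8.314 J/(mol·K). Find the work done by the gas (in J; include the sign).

40600 J

P₁ = nRT₁/V₁ = 3.94×8.314×270/37.6 = 235 kPa.
Isobaric: P stays 235 kPa; V/T = const ⇒ T₂ = 1510 K, V₂ = 210 L.
W = PΔV = 235×(210−37.6) kPa·L = 40600 J.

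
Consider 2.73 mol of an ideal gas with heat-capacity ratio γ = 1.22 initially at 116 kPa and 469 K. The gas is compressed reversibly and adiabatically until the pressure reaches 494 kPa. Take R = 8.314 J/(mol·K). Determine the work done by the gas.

V₁ = nRT₁/P₁ = 2.73×8.314×469/116 = 91.8 L.
Adiabatic: T₂/T₁ = (P₂/P₁)^((γ−1)/γ) ⇒ T₂ = 469×(4.26)^0.180 = 609 K; V₂ = 28.0 L.
ΔU = nCvΔT = 2.73×37.8×(609−469) = 14400 J.
Q = 0 for an adiabatic process, so W = −ΔU = -14400 J.

-14400 J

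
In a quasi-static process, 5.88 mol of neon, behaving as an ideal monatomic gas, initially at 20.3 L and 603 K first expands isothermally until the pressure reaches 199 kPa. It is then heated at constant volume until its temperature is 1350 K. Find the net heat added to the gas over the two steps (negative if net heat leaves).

P₁ = nRT₁/V₁ = 5.88×8.314×603/20.3 = 1450 kPa.
Step 1 — Isothermal: T stays 603 K; PV = const ⇒ V₂ = 148 L, P₂ = 199 kPa.
ΔU = 0 (ideal gas, T constant).
W = nRT ln(V₂/V₁) = 5.88×8.314×603×ln(7.30) = 58600 J.
Q = ΔU + W = 58600 J.
State after step 1: P = 199 kPa, V = 148 L, T = 603 K.
Step 2 — Isochoric: V stays 148 L; P/T = const ⇒ T₂ = 1350 K, P₂ = 446 kPa.
W = 0 (no volume change).
ΔU = nCvΔT = 5.88×12.5×(1350−603) = 54800 J.
Q = ΔU = 54800 J.
Net over both steps: W = 58600 J, Q = 113000 J, ΔU = 54800 J.

113000 J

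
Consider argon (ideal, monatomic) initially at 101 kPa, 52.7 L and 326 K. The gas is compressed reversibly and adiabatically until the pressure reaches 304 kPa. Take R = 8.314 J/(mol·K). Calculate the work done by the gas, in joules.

-4420 J

n = P₁V₁/(RT₁) = 101×52.7/(8.314×326) = 1.96 mol.
Adiabatic: T₂/T₁ = (P₂/P₁)^((γ−1)/γ) ⇒ T₂ = 326×(3.01)^0.400 = 507 K; V₂ = 27.2 L.
ΔU = nCvΔT = 1.96×12.5×(507−326) = 4420 J.
Q = 0 for an adiabatic process, so W = −ΔU = -4420 J.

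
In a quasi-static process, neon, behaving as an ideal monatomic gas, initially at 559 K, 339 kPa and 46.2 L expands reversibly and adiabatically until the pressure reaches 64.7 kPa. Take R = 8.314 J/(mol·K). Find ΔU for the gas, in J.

n = P₁V₁/(RT₁) = 339×46.2/(8.314×559) = 3.37 mol.
Adiabatic: T₂/T₁ = (P₂/P₁)^((γ−1)/γ) ⇒ T₂ = 559×(0.191)^0.400 = 288 K; V₂ = 125 L.
For an ideal gas ΔU = nCvΔT with Cv = (3/2)R = 12.5 J/(mol·K).
ΔU = 3.37×12.5×(288−559) = -11400 J.

-11400 J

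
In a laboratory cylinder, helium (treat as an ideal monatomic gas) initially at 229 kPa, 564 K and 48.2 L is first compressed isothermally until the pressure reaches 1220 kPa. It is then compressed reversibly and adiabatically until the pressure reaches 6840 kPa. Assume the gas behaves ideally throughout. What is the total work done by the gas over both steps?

-34900 J

n = P₁V₁/(RT₁) = 229×48.2/(8.314×564) = 2.35 mol.
Step 1 — Isothermal: T stays 564 K; PV = const ⇒ V₂ = 9.05 L, P₂ = 1220 kPa.
ΔU = 0 (ideal gas, T constant).
W = nRT ln(V₂/V₁) = 2.35×8.314×564×ln(0.188) = -18500 J.
Q = ΔU + W = -18500 J.
State after step 1: P = 1220 kPa, V = 9.05 L, T = 564 K.
Step 2 — Adiabatic: T₂/T₁ = (P₂/P₁)^((γ−1)/γ) ⇒ T₂ = 564×(5.61)^0.400 = 1120 K; V₂ = 3.22 L.
ΔU = nCvΔT = 2.35×12.5×(1120−564) = 16400 J.
Q = 0 for an adiabatic process, so W = −ΔU = -16400 J.
Net over both steps: W = -34900 J, Q = -18500 J, ΔU = 16400 J.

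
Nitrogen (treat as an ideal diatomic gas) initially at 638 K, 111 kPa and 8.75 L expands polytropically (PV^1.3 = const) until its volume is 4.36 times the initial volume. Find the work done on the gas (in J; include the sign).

-1160 J

n = P₁V₁/(RT₁) = 111×8.75/(8.314×638) = 0.183 mol.
Polytropic n=1.3: T₂ = T₁(V₁/V₂)^(n−1) = 638×(0.229)^0.30 = 410 K; P₂ = P₁(V₁/V₂)^n = 16.4 kPa.
W = (P₁V₁−P₂V₂)/(n−1) = (111×8.75−16.4×38.2)/0.30 = 1160 J.
Work done on the gas = −W_by = -1160 J.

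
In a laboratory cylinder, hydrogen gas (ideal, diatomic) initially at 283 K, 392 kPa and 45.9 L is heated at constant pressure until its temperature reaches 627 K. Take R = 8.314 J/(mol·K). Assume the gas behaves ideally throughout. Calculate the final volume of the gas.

Isobaric: P stays 392 kPa; V/T = const ⇒ T₂ = 627 K, V₂ = 102 L.

102 L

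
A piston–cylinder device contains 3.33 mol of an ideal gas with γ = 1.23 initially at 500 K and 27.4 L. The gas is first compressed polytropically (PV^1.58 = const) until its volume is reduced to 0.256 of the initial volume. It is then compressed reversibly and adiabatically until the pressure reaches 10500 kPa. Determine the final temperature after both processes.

P₁ = nRT₁/V₁ = 3.33×8.314×500/27.4 = 505 kPa.
Step 1 — Polytropic n=1.58: T₂ = T₁(V₁/V₂)^(n−1) = 500×(3.91)^0.58 = 1100 K; P₂ = P₁(V₁/V₂)^n = 4350 kPa.
W = (P₁V₁−P₂V₂)/(n−1) = (505×27.4−4350×7.01)/0.58 = -28700 J.
ΔU = nCvΔT = 3.33×36.1×(1100−500) = 72500 J.
Q = ΔU + W = 43700 J.
State after step 1: P = 4350 kPa, V = 7.01 L, T = 1100 K.
Step 2 — Adiabatic: T₂/T₁ = (P₂/P₁)^((γ−1)/γ) ⇒ T₂ = 1100×(2.41)^0.187 = 1300 K; V₂ = 3.43 L.
ΔU = nCvΔT = 3.33×36.1×(1300−1100) = 23800 J.
Q = 0 for an adiabatic process, so W = −ΔU = -23800 J.
Net over both steps: W = -52500 J, Q = 43700 J, ΔU = 96200 J.

1300 K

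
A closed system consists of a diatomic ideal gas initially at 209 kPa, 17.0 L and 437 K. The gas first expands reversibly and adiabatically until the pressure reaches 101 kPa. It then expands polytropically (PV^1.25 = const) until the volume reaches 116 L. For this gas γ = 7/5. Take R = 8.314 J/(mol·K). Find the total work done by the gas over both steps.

5080 J

n = P₁V₁/(RT₁) = 209×17.0/(8.314×437) = 0.978 mol.
Step 1 — Adiabatic: T₂/T₁ = (P₂/P₁)^((γ−1)/γ) ⇒ T₂ = 437×(0.483)^0.286 = 355 K; V₂ = 28.6 L.
ΔU = nCvΔT = 0.978×20.8×(355−437) = -1670 J.
Q = 0 for an adiabatic process, so W = −ΔU = 1670 J.
State after step 1: P = 101 kPa, V = 28.6 L, T = 355 K.
Step 2 — Polytropic n=1.25: T₂ = T₁(V₁/V₂)^(n−1) = 355×(0.246)^0.25 = 250 K; P₂ = P₁(V₁/V₂)^n = 17.5 kPa.
W = (P₁V₁−P₂V₂)/(n−1) = (101×28.6−17.5×116)/0.25 = 3410 J.
ΔU = nCvΔT = 0.978×20.8×(250−355) = -2130 J.
Q = ΔU + W = 1280 J.
Net over both steps: W = 5080 J, Q = 1280 J, ΔU = -3800 J.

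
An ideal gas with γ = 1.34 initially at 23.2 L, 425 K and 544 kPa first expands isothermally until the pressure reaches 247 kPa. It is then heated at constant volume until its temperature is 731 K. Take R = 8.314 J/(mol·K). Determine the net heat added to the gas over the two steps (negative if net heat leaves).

n = P₁V₁/(RT₁) = 544×23.2/(8.314×425) = 3.57 mol.
Step 1 — Isothermal: T stays 425 K; PV = const ⇒ V₂ = 51.1 L, P₂ = 247 kPa.
ΔU = 0 (ideal gas, T constant).
W = nRT ln(V₂/V₁) = 3.57×8.314×425×ln(2.20) = 9960 J.
Q = ΔU + W = 9960 J.
State after step 1: P = 247 kPa, V = 51.1 L, T = 425 K.
Step 2 — Isochoric: V stays 51.1 L; P/T = const ⇒ T₂ = 731 K, P₂ = 425 kPa.
W = 0 (no volume change).
ΔU = nCvΔT = 3.57×24.5×(731−425) = 26700 J.
Q = ΔU = 26700 J.
Net over both steps: W = 9960 J, Q = 36700 J, ΔU = 26700 J.

36700 J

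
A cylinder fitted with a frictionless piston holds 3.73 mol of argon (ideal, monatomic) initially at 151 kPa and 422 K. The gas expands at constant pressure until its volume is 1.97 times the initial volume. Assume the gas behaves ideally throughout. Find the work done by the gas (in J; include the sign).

12700 J

V₁ = nRT₁/P₁ = 3.73×8.314×422/151 = 86.7 L.
Isobaric: P stays 151 kPa; V/T = const ⇒ T₂ = 831 K, V₂ = 171 L.
W = PΔV = 151×(171−86.7) kPa·L = 12700 J.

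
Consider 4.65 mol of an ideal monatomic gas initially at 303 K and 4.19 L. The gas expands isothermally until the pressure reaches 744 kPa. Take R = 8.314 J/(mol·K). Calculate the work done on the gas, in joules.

P₁ = nRT₁/V₁ = 4.65×8.314×303/4.19 = 2800 kPa.
Isothermal: T stays 303 K; PV = const ⇒ V₂ = 15.7 L, P₂ = 744 kPa.
W = nRT ln(V₂/V₁) = 4.65×8.314×303×ln(3.76) = 15500 J.
Work done on the gas = −W_by = -15500 J.

-15500 J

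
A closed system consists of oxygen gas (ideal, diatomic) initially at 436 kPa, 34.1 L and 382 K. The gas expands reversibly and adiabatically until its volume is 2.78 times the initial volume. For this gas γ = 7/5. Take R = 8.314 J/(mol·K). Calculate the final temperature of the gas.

Adiabatic: TV^(γ−1) = const ⇒ T₂ = 382×(0.360)^0.400 = 254 K; PV^γ = const ⇒ P₂ = 104 kPa.

254 K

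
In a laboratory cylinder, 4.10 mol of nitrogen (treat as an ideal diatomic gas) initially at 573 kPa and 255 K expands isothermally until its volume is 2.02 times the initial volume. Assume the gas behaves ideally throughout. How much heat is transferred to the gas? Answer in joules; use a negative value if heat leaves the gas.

6110 J

V₁ = nRT₁/P₁ = 4.10×8.314×255/573 = 15.2 L.
Isothermal: T stays 255 K; PV = const ⇒ V₂ = 30.6 L, P₂ = 284 kPa.
ΔU = 0 (ideal gas, T constant).
W = nRT ln(V₂/V₁) = 4.10×8.314×255×ln(2.02) = 6110 J.
Q = ΔU + W = 6110 J.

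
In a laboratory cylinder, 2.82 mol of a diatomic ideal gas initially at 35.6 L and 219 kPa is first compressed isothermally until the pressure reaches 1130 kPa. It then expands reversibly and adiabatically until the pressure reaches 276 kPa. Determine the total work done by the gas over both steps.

T₁ = P₁V₁/(nR) = 219×35.6/(2.82×8.314) = 333 K.
Step 1 — Isothermal: T stays 333 K; PV = const ⇒ V₂ = 6.90 L, P₂ = 1130 kPa.
ΔU = 0 (ideal gas, T constant).
W = nRT ln(V₂/V₁) = 2.82×8.314×333×ln(0.194) = -12800 J.
Q = ΔU + W = -12800 J.
State after step 1: P = 1130 kPa, V = 6.90 L, T = 333 K.
Step 2 — Adiabatic: T₂/T₁ = (P₂/P₁)^((γ−1)/γ) ⇒ T₂ = 333×(0.244)^0.286 = 222 K; V₂ = 18.9 L.
ΔU = nCvΔT = 2.82×20.8×(222−333) = -6460 J.
Q = 0 for an adiabatic process, so W = −ΔU = 6460 J.
Net over both steps: W = -6330 J, Q = -12800 J, ΔU = -6460 J.

-6330 J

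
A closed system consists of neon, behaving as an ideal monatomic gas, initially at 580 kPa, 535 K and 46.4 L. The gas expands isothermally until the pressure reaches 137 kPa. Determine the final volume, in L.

196 L

Isothermal: T stays 535 K; PV = const ⇒ V₂ = 196 L, P₂ = 137 kPa.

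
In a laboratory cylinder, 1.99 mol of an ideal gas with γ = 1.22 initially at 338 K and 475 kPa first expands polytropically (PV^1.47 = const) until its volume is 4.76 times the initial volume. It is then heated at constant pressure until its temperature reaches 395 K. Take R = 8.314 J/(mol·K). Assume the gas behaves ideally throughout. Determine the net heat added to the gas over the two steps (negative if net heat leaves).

14300 J

V₁ = nRT₁/P₁ = 1.99×8.314×338/475 = 11.8 L.
Step 1 — Polytropic n=1.47: T₂ = T₁(V₁/V₂)^(n−1) = 338×(0.210)^0.47 = 162 K; P₂ = P₁(V₁/V₂)^n = 47.9 kPa.
W = (P₁V₁−P₂V₂)/(n−1) = (475×11.8−47.9×56.0)/0.47 = 6180 J.
ΔU = nCvΔT = 1.99×37.8×(162−338) = -13200 J.
Q = ΔU + W = -7030 J.
State after step 1: P = 47.9 kPa, V = 56.0 L, T = 162 K.
Step 2 — Isobaric: P stays 47.9 kPa; V/T = const ⇒ T₂ = 395 K, V₂ = 136 L.
W = PΔV = 47.9×(136−56.0) kPa·L = 3850 J.
ΔU = nCvΔT = 1.99×37.8×(395−162) = 17500 J.
Q = ΔU + W = nCpΔT = 21300 J.
Net over both steps: W = 10000 J, Q = 14300 J, ΔU = 4290 J.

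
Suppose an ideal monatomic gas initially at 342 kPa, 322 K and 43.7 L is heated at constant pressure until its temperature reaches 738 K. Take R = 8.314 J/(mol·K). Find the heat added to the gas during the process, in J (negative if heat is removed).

n = P₁V₁/(RT₁) = 342×43.7/(8.314×322) = 5.58 mol.
Isobaric: P stays 342 kPa; V/T = const ⇒ T₂ = 738 K, V₂ = 100 L.
W = PΔV = 342×(100−43.7) kPa·L = 19300 J.
ΔU = nCvΔT = 5.58×12.5×(738−322) = 29000 J.
Q = ΔU + W = nCpΔT = 48300 J.

48300 J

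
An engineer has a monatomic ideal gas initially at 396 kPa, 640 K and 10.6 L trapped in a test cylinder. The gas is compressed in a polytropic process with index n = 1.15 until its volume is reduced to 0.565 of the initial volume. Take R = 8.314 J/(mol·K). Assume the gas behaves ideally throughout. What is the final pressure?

764 kPa

Polytropic n=1.15: T₂ = T₁(V₁/V₂)^(n−1) = 640×(1.77)^0.15 = 697 K; P₂ = P₁(V₁/V₂)^n = 764 kPa.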